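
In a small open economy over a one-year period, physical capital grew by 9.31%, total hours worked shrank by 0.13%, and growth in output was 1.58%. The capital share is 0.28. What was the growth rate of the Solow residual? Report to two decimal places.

-0.93%

Labor's share = 1 − 0.28 = 0.72.
Physical capital: 0.28 × 9.31 = 2.6068 pp.
Total hours worked: 0.72 × (-0.13) = -0.0936 pp.
TFP growth = 1.58 − 2.5132 = -0.9332%.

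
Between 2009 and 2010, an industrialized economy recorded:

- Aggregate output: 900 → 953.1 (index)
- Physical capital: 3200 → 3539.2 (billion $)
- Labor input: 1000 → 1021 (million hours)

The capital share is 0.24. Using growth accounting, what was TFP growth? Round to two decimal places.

Aggregate output growth = (953.1 − 900) / 900 = 5.9%.
Physical capital growth = (3539.2 − 3200) / 3200 = 10.6%.
Labor input growth = (1021 − 1000) / 1000 = 2.1%.
Labor's share = 1 − 0.24 = 0.76.
Physical capital: 0.24 × 10.6 = 2.544 pp.
Labor input: 0.76 × 2.1 = 1.596 pp.
TFP growth = 5.9 − 4.14 = 1.76%.

TFP growth was 1.76%.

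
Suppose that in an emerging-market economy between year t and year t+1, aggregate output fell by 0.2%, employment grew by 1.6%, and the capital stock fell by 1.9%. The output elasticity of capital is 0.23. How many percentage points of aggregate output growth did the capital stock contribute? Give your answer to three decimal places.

-0.437

Contribution = share × growth = 0.23 × (-1.9) = -0.437 pp.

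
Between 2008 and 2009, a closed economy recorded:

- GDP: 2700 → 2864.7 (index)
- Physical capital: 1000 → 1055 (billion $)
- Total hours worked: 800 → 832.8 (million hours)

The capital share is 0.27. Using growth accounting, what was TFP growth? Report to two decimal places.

1.62%

GDP growth = (2864.7 − 2700) / 2700 = 6.1%.
Physical capital growth = (1055 − 1000) / 1000 = 5.5%.
Total hours worked growth = (832.8 − 800) / 800 = 4.1%.
Labor's share = 1 − 0.27 = 0.73.
Physical capital: 0.27 × 5.5 = 1.485 pp.
Total hours worked: 0.73 × 4.1 = 2.993 pp.
TFP growth = 6.1 − 4.478 = 1.622%.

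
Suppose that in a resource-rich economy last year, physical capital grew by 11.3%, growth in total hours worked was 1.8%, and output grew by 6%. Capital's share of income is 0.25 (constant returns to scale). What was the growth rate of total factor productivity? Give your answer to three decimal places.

Labor's share = 1 − 0.25 = 0.75.
Physical capital: 0.25 × 11.3 = 2.825 pp.
Total hours worked: 0.75 × 1.8 = 1.35 pp.
TFP growth = 6 − 4.175 = 1.825%.

1.825%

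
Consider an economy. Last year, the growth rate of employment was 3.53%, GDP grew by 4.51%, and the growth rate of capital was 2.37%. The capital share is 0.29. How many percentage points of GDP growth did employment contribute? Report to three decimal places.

2.506 percentage points

Labor's share = 1 − 0.29 = 0.71.
Contribution = share × growth = 0.71 × 3.53 = 2.5063 pp.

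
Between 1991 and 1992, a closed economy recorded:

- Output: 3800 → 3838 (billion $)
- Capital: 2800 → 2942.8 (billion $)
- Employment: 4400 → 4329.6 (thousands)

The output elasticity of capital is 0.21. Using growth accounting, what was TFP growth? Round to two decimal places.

Output growth = (3838 − 3800) / 3800 = 1%.
Capital growth = (2942.8 − 2800) / 2800 = 5.1%.
Employment growth = (4329.6 − 4400) / 4400 = -1.6%.
Labor's share = 1 − 0.21 = 0.79.
Capital: 0.21 × 5.1 = 1.071 pp.
Employment: 0.79 × (-1.6) = -1.264 pp.
TFP growth = 1 + 0.193 = 1.193%.

TFP growth was 1.19%.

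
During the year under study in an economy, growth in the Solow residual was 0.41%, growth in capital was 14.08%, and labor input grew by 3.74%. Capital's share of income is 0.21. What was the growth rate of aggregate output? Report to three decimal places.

Labor's share = 1 − 0.21 = 0.79.
Capital: 0.21 × 14.08 = 2.9568 pp.
Labor input: 0.79 × 3.74 = 2.9546 pp.
Output growth = 0.41 + 5.9114 = 6.3214%.

6.321%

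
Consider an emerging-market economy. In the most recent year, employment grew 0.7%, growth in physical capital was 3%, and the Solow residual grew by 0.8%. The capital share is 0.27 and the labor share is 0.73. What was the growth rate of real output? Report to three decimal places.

Labor's share = 1 − 0.27 = 0.73.
Physical capital: 0.27 × 3 = 0.81 pp.
Employment: 0.73 × 0.7 = 0.511 pp.
Output growth = 0.8 + 1.321 = 2.121%.

2.121%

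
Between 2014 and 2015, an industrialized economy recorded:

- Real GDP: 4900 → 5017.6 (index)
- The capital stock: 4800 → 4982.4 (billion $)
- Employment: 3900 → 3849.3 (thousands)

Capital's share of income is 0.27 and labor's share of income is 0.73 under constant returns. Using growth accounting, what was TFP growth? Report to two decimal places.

Real GDP growth = (5017.6 − 4900) / 4900 = 2.4%.
The capital stock growth = (4982.4 − 4800) / 4800 = 3.8%.
Employment growth = (3849.3 − 3900) / 3900 = -1.3%.
Labor's share = 1 − 0.27 = 0.73.
The capital stock: 0.27 × 3.8 = 1.026 pp.
Employment: 0.73 × (-1.3) = -0.949 pp.
TFP growth = 2.4 − 0.077 = 2.323%.

2.32%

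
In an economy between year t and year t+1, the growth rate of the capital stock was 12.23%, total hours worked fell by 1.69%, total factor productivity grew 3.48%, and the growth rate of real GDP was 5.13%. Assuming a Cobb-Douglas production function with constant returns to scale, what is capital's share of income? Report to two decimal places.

α = 0.24

gY = gA + α·gK + (1−α)·gL, so gY − gA − gL = α(gK − gL).
5.13 − 3.48 + 1.69 = α × (12.23 − (-1.69)).
3.34 = 13.92 α, so α = 0.2399.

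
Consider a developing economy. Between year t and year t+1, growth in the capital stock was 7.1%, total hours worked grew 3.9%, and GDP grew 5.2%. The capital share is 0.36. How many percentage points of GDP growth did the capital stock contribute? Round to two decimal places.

2.56 percentage points

Contribution = share × growth = 0.36 × 7.1 = 2.556 pp.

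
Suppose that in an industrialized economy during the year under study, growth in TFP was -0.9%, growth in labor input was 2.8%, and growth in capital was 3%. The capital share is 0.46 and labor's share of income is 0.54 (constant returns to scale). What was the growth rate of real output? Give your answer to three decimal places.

Real output growth was 1.992%.

Labor's share = 1 − 0.46 = 0.54.
Capital: 0.46 × 3 = 1.38 pp.
Labor input: 0.54 × 2.8 = 1.512 pp.
Output growth = -0.9 + 2.892 = 1.992%.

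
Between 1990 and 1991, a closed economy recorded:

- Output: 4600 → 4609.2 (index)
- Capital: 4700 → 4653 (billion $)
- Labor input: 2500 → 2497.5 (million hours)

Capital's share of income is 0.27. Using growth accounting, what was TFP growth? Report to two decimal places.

Output growth = (4609.2 − 4600) / 4600 = 0.2%.
Capital growth = (4653 − 4700) / 4700 = -1%.
Labor input growth = (2497.5 − 2500) / 2500 = -0.1%.
Labor's share = 1 − 0.27 = 0.73.
Capital: 0.27 × (-1) = -0.27 pp.
Labor input: 0.73 × (-0.1) = -0.073 pp.
TFP growth = 0.2 + 0.343 = 0.543%.

0.54%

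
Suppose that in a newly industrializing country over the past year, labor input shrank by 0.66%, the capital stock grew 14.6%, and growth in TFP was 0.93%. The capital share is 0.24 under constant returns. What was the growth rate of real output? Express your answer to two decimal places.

3.93%

Labor's share = 1 − 0.24 = 0.76.
The capital stock: 0.24 × 14.6 = 3.504 pp.
Labor input: 0.76 × (-0.66) = -0.5016 pp.
Output growth = 0.93 + 3.0024 = 3.9324%.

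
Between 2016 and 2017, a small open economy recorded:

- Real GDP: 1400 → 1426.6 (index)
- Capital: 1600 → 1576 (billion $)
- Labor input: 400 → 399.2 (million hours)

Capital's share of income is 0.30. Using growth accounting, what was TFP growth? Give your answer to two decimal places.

2.49%

Real GDP growth = (1426.6 − 1400) / 1400 = 1.9%.
Capital growth = (1576 − 1600) / 1600 = -1.5%.
Labor input growth = (399.2 − 400) / 400 = -0.2%.
Labor's share = 1 − 0.3 = 0.7.
Capital: 0.3 × (-1.5) = -0.45 pp.
Labor input: 0.7 × (-0.2) = -0.14 pp.
TFP growth = 1.9 + 0.59 = 2.49%.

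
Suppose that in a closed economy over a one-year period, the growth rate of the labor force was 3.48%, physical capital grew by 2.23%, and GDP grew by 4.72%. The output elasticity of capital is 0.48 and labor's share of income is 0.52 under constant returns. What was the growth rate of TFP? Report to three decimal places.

TFP grew 1.840%.

Labor's share = 1 − 0.48 = 0.52.
Physical capital: 0.48 × 2.23 = 1.0704 pp.
The labor force: 0.52 × 3.48 = 1.8096 pp.
TFP growth = 4.72 − 2.88 = 1.84%.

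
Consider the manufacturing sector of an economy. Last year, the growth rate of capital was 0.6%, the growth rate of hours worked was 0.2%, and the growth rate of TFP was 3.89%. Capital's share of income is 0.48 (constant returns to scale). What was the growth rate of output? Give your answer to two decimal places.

4.28%

Labor's share = 1 − 0.48 = 0.52.
Capital: 0.48 × 0.6 = 0.288 pp.
Hours worked: 0.52 × 0.2 = 0.104 pp.
Output growth = 3.89 + 0.392 = 4.282%.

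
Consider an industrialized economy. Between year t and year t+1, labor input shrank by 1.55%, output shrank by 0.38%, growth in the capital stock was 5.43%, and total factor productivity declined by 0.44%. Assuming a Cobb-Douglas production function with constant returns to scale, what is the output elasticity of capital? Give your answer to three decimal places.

gY = gA + α·gK + (1−α)·gL, so gY − gA − gL = α(gK − gL).
-0.38 + 0.44 + 1.55 = α × (5.43 − (-1.55)).
1.61 = 6.98 α, so α = 0.23066.

0.231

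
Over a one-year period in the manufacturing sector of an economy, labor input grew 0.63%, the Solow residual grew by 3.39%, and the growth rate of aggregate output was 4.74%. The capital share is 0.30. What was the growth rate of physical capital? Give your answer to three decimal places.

3.030%

Labor's share = 1 − 0.3 = 0.7.
gY = gA + 0.7×0.63 + 0.3×g.
0.3×g = 4.74 − 3.39 − 0.441 = 0.909.
g = 0.909 / 0.3 = 3.03%.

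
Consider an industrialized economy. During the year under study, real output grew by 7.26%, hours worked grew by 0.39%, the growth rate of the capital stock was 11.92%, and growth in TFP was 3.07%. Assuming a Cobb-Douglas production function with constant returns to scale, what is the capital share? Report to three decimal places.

The capital share is 0.330.

gY = gA + α·gK + (1−α)·gL, so gY − gA − gL = α(gK − gL).
7.26 − 3.07 − 0.39 = α × (11.92 − 0.39).
3.8 = 11.53 α, so α = 0.32958.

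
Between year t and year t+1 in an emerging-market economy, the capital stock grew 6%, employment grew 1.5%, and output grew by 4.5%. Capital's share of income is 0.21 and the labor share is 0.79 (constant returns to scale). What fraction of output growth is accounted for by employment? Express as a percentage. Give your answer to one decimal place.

Employment accounted for 26.3% of growth.

Labor's share = 1 − 0.21 = 0.79.
Employment contributed 0.79 × 1.5 = 1.185 pp.
Share of growth = 1.185 / 4.5 × 100 = 26.333%.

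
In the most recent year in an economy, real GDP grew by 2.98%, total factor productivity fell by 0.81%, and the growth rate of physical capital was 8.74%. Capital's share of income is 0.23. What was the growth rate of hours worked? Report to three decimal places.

Labor's share = 1 − 0.23 = 0.77.
gY = gA + 0.23×8.74 + 0.77×g.
0.77×g = 2.98 + 0.81 − 2.0102 = 1.7798.
g = 1.7798 / 0.77 = 2.31143%.

Hours worked growth was 2.311%.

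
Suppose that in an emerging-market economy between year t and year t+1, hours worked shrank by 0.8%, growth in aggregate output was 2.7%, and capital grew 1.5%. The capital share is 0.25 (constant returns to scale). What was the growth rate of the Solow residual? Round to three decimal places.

2.925%

Labor's share = 1 − 0.25 = 0.75.
Capital: 0.25 × 1.5 = 0.375 pp.
Hours worked: 0.75 × (-0.8) = -0.6 pp.
TFP growth = 2.7 + 0.225 = 2.925%.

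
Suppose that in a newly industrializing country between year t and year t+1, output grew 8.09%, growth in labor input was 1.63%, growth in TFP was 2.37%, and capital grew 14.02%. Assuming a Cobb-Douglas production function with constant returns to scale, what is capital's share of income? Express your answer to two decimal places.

gY = gA + α·gK + (1−α)·gL, so gY − gA − gL = α(gK − gL).
8.09 − 2.37 − 1.63 = α × (14.02 − 1.63).
4.09 = 12.39 α, so α = 0.3301.

α = 0.33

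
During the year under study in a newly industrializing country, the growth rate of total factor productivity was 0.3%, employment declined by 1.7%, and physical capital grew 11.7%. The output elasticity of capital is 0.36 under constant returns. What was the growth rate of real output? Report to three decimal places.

Labor's share = 1 − 0.36 = 0.64.
Physical capital: 0.36 × 11.7 = 4.212 pp.
Employment: 0.64 × (-1.7) = -1.088 pp.
Output growth = 0.3 + 3.124 = 3.424%.

3.424%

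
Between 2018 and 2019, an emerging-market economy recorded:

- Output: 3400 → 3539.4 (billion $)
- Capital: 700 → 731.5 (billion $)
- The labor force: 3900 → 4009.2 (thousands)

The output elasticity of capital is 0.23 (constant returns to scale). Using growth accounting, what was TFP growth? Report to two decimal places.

TFP grew 0.91%.

Output growth = (3539.4 − 3400) / 3400 = 4.1%.
Capital growth = (731.5 − 700) / 700 = 4.5%.
The labor force growth = (4009.2 − 3900) / 3900 = 2.8%.
Labor's share = 1 − 0.23 = 0.77.
Capital: 0.23 × 4.5 = 1.035 pp.
The labor force: 0.77 × 2.8 = 2.156 pp.
TFP growth = 4.1 − 3.191 = 0.909%.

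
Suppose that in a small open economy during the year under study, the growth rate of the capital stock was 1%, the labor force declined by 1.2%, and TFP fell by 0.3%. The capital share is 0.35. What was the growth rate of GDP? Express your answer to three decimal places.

-0.730%

Labor's share = 1 − 0.35 = 0.65.
The capital stock: 0.35 × 1 = 0.35 pp.
The labor force: 0.65 × (-1.2) = -0.78 pp.
Output growth = -0.3 + (-0.43) = -0.73%.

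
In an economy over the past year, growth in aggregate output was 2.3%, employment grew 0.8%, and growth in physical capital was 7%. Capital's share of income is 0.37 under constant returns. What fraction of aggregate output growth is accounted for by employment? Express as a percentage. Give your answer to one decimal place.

Labor's share = 1 − 0.37 = 0.63.
Employment contributed 0.63 × 0.8 = 0.504 pp.
Share of growth = 0.504 / 2.3 × 100 = 21.913%.

Employment accounted for 21.9% of growth.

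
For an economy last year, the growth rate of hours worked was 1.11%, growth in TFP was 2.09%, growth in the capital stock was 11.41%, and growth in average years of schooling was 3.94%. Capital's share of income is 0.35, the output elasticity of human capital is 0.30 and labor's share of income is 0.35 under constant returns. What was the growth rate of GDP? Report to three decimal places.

7.654%

Labor's share = 1 − 0.35 − 0.3 = 0.35.
The capital stock: 0.35 × 11.41 = 3.9935 pp.
Average years of schooling: 0.3 × 3.94 = 1.182 pp.
Hours worked: 0.35 × 1.11 = 0.3885 pp.
Output growth = 2.09 + 5.564 = 7.654%.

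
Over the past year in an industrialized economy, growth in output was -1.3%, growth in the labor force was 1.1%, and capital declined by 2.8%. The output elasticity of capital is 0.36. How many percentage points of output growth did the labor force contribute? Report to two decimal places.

0.70 pp

Labor's share = 1 − 0.36 = 0.64.
Contribution = share × growth = 0.64 × 1.1 = 0.704 pp.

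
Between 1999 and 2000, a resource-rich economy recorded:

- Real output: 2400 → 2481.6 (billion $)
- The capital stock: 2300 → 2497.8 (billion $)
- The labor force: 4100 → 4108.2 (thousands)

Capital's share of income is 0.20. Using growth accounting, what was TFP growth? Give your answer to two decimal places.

TFP grew 1.52%.

Real output growth = (2481.6 − 2400) / 2400 = 3.4%.
The capital stock growth = (2497.8 − 2300) / 2300 = 8.6%.
The labor force growth = (4108.2 − 4100) / 4100 = 0.2%.
Labor's share = 1 − 0.2 = 0.8.
The capital stock: 0.2 × 8.6 = 1.72 pp.
The labor force: 0.8 × 0.2 = 0.16 pp.
TFP growth = 3.4 − 1.88 = 1.52%.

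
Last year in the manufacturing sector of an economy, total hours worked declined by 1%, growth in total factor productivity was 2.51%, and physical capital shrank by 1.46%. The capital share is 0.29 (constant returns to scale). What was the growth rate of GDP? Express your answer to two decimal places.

Labor's share = 1 − 0.29 = 0.71.
Physical capital: 0.29 × (-1.46) = -0.4234 pp.
Total hours worked: 0.71 × (-1) = -0.71 pp.
Output growth = 2.51 + (-1.1334) = 1.3766%.

1.38%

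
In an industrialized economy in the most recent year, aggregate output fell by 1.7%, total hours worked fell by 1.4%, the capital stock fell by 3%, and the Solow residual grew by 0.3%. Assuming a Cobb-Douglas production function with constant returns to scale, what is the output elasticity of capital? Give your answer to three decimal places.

gY = gA + α·gK + (1−α)·gL, so gY − gA − gL = α(gK − gL).
-1.7 − 0.3 + 1.4 = α × (-3 − (-1.4)).
-0.6 = -1.6 α, so α = 0.375.

The output elasticity of capital is 0.375.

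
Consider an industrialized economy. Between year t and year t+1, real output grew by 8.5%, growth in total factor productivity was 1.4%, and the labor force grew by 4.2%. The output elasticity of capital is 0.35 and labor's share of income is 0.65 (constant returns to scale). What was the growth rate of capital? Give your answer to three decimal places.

12.486%

Labor's share = 1 − 0.35 = 0.65.
gY = gA + 0.65×4.2 + 0.35×g.
0.35×g = 8.5 − 1.4 − 2.73 = 4.37.
g = 4.37 / 0.35 = 12.48571%.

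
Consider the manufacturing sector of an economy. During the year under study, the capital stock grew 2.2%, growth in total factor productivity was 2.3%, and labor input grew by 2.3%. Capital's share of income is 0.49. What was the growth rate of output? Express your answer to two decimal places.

Labor's share = 1 − 0.49 = 0.51.
The capital stock: 0.49 × 2.2 = 1.078 pp.
Labor input: 0.51 × 2.3 = 1.173 pp.
Output growth = 2.3 + 2.251 = 4.551%.

Output grew 4.55%.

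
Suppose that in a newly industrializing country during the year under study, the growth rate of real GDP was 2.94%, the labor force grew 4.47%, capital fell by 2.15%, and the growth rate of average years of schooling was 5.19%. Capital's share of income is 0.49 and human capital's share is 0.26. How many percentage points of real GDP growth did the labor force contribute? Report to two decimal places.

Labor's share = 1 − 0.49 − 0.26 = 0.25.
Contribution = share × growth = 0.25 × 4.47 = 1.1175 pp.

1.12 pp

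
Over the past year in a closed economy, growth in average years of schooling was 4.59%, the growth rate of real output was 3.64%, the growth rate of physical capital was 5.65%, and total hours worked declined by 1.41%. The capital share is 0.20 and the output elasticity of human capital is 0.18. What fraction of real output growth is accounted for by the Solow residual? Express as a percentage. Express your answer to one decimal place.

Labor's share = 1 − 0.2 − 0.18 = 0.62.
Physical capital: 0.2 × 5.65 = 1.13 pp.
Average years of schooling: 0.18 × 4.59 = 0.8262 pp.
Total hours worked: 0.62 × (-1.41) = -0.8742 pp.
TFP growth = 3.64 − 1.082 = 2.558%.
TFP share of growth = 2.558 / 3.64 × 100 = 70.275%.

The Solow residual accounted for 70.3% of growth.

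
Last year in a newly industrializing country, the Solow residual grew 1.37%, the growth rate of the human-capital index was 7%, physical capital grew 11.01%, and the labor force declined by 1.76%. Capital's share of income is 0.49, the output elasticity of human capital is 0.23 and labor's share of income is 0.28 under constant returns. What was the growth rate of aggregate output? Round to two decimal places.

Labor's share = 1 − 0.49 − 0.23 = 0.28.
Physical capital: 0.49 × 11.01 = 5.3949 pp.
The human-capital index: 0.23 × 7 = 1.61 pp.
The labor force: 0.28 × (-1.76) = -0.4928 pp.
Output growth = 1.37 + 6.5121 = 7.8821%.

Aggregate output grew 7.88%.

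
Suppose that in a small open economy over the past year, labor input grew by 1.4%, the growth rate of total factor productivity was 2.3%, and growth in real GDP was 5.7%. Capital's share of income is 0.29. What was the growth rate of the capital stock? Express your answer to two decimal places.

The capital stock growth was 8.30%.

Labor's share = 1 − 0.29 = 0.71.
gY = gA + 0.71×1.4 + 0.29×g.
0.29×g = 5.7 − 2.3 − 0.994 = 2.406.
g = 2.406 / 0.29 = 8.2966%.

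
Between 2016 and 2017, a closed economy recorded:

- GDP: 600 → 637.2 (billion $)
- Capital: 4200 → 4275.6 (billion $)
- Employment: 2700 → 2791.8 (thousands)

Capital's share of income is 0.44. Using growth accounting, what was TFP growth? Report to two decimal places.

3.50%

GDP growth = (637.2 − 600) / 600 = 6.2%.
Capital growth = (4275.6 − 4200) / 4200 = 1.8%.
Employment growth = (2791.8 − 2700) / 2700 = 3.4%.
Labor's share = 1 − 0.44 = 0.56.
Capital: 0.44 × 1.8 = 0.792 pp.
Employment: 0.56 × 3.4 = 1.904 pp.
TFP growth = 6.2 − 2.696 = 3.504%.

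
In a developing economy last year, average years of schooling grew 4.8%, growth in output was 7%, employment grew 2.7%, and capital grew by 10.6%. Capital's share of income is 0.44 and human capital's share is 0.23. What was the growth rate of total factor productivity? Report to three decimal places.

Labor's share = 1 − 0.44 − 0.23 = 0.33.
Capital: 0.44 × 10.6 = 4.664 pp.
Average years of schooling: 0.23 × 4.8 = 1.104 pp.
Employment: 0.33 × 2.7 = 0.891 pp.
TFP growth = 7 − 6.659 = 0.341%.

Total factor productivity grew 0.341%.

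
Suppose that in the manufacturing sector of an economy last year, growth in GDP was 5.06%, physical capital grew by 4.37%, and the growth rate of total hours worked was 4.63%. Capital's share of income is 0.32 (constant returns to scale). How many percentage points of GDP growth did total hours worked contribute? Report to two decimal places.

3.15 percentage points

Labor's share = 1 − 0.32 = 0.68.
Contribution = share × growth = 0.68 × 4.63 = 3.1484 pp.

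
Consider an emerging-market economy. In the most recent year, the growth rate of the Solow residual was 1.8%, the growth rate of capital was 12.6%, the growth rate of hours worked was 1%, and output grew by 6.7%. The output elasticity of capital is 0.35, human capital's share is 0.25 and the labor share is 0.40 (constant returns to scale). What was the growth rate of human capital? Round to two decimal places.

0.36%

Labor's share = 1 − 0.35 − 0.25 = 0.4.
gY = gA + 0.35×12.6 + 0.4×1 + 0.25×g.
0.25×g = 6.7 − 1.8 − 4.81 = 0.09.
g = 0.09 / 0.25 = 0.36%.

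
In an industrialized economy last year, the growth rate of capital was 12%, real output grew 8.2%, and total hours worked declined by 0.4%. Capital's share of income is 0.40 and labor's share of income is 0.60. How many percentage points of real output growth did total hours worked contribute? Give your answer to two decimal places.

-0.24 percentage points

Labor's share = 1 − 0.4 = 0.6.
Contribution = share × growth = 0.6 × (-0.4) = -0.24 pp.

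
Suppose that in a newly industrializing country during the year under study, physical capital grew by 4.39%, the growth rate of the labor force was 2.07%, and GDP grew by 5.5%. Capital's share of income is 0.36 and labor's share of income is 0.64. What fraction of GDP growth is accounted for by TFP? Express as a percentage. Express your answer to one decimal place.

Labor's share = 1 − 0.36 = 0.64.
Physical capital: 0.36 × 4.39 = 1.5804 pp.
The labor force: 0.64 × 2.07 = 1.3248 pp.
TFP growth = 5.5 − 2.9052 = 2.5948%.
TFP share of growth = 2.5948 / 5.5 × 100 = 47.178%.

47.2%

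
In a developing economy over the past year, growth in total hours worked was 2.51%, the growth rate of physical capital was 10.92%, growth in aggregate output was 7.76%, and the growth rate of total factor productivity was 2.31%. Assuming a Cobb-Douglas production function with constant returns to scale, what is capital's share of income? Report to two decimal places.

α = 0.35

gY = gA + α·gK + (1−α)·gL, so gY − gA − gL = α(gK − gL).
7.76 − 2.31 − 2.51 = α × (10.92 − 2.51).
2.94 = 8.41 α, so α = 0.3496.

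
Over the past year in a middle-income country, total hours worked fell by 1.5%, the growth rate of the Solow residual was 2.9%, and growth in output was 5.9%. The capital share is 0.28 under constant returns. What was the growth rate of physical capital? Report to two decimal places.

Labor's share = 1 − 0.28 = 0.72.
gY = gA + 0.72×(-1.5) + 0.28×g.
0.28×g = 5.9 − 2.9 + 1.08 = 4.08.
g = 4.08 / 0.28 = 14.5714%.

14.57%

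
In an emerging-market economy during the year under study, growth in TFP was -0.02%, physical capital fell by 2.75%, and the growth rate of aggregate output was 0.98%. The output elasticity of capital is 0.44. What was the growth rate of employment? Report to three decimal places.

Labor's share = 1 − 0.44 = 0.56.
gY = gA + 0.44×(-2.75) + 0.56×g.
0.56×g = 0.98 + 0.02 + 1.21 = 2.21.
g = 2.21 / 0.56 = 3.94643%.

3.946%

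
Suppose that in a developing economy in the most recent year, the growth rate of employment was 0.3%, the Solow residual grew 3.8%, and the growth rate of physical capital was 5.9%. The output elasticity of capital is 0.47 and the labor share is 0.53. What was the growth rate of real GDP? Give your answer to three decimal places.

Labor's share = 1 − 0.47 = 0.53.
Physical capital: 0.47 × 5.9 = 2.773 pp.
Employment: 0.53 × 0.3 = 0.159 pp.
Output growth = 3.8 + 2.932 = 6.732%.

Real GDP grew 6.732%.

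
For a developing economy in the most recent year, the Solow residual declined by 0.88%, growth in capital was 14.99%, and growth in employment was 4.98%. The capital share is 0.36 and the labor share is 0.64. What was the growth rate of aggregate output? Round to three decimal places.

Labor's share = 1 − 0.36 = 0.64.
Capital: 0.36 × 14.99 = 5.3964 pp.
Employment: 0.64 × 4.98 = 3.1872 pp.
Output growth = -0.88 + 8.5836 = 7.7036%.

Aggregate output grew 7.704%.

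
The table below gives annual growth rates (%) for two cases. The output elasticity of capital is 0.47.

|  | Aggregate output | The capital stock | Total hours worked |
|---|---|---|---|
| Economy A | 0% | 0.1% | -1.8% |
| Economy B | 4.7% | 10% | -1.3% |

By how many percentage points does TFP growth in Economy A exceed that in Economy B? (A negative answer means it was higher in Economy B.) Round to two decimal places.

Labor's share = 1 − 0.47 = 0.53.
Economy A: TFP = 0 − 0.047 + 0.954 = 0.907%.
Economy B: TFP = 4.7 − 4.7 + 0.689 = 0.689%.
Difference = 0.907 − (0.689) = 0.218 pp.

0.22 percentage points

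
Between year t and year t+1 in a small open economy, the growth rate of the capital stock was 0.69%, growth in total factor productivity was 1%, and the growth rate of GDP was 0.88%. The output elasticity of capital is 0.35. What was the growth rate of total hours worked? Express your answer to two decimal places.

-0.56%

Labor's share = 1 − 0.35 = 0.65.
gY = gA + 0.35×0.69 + 0.65×g.
0.65×g = 0.88 − 1 − 0.2415 = -0.3615.
g = -0.3615 / 0.65 = -0.5562%.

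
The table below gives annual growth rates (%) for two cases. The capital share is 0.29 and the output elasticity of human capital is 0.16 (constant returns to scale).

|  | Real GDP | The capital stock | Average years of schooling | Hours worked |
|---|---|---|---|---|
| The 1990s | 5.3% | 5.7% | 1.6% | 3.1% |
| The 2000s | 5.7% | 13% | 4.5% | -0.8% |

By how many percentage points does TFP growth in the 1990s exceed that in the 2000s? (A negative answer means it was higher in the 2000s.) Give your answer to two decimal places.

Labor's share = 1 − 0.29 − 0.16 = 0.55.
The 1990s: TFP = 5.3 − 1.653 − 0.256 − 1.705 = 1.686%.
The 2000s: TFP = 5.7 − 3.77 − 0.72 + 0.44 = 1.65%.
Difference = 1.686 − (1.65) = 0.036 pp.

0.04 percentage points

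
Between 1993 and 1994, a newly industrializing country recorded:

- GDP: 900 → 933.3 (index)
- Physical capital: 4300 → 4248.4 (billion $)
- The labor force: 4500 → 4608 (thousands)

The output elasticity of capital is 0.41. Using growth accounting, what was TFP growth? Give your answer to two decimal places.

2.78%

GDP growth = (933.3 − 900) / 900 = 3.7%.
Physical capital growth = (4248.4 − 4300) / 4300 = -1.2%.
The labor force growth = (4608 − 4500) / 4500 = 2.4%.
Labor's share = 1 − 0.41 = 0.59.
Physical capital: 0.41 × (-1.2) = -0.492 pp.
The labor force: 0.59 × 2.4 = 1.416 pp.
TFP growth = 3.7 − 0.924 = 2.776%.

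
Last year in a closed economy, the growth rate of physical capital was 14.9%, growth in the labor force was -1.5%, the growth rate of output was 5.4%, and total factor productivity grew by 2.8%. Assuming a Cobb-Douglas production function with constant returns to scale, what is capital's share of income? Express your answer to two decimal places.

gY = gA + α·gK + (1−α)·gL, so gY − gA − gL = α(gK − gL).
5.4 − 2.8 + 1.5 = α × (14.9 − (-1.5)).
4.1 = 16.4 α, so α = 0.25.

0.25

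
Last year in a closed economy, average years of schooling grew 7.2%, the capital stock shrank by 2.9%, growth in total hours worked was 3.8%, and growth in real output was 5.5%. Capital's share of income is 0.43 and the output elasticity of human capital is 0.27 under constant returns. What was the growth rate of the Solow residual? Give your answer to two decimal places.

The Solow residual grew 3.66%.

Labor's share = 1 − 0.43 − 0.27 = 0.3.
The capital stock: 0.43 × (-2.9) = -1.247 pp.
Average years of schooling: 0.27 × 7.2 = 1.944 pp.
Total hours worked: 0.3 × 3.8 = 1.14 pp.
TFP growth = 5.5 − 1.837 = 3.663%.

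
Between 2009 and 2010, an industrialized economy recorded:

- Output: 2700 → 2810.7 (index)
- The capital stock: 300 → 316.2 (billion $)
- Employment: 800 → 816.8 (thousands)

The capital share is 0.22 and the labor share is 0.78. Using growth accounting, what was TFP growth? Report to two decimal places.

TFP growth was 1.27%.

Output growth = (2810.7 − 2700) / 2700 = 4.1%.
The capital stock growth = (316.2 − 300) / 300 = 5.4%.
Employment growth = (816.8 − 800) / 800 = 2.1%.
Labor's share = 1 − 0.22 = 0.78.
The capital stock: 0.22 × 5.4 = 1.188 pp.
Employment: 0.78 × 2.1 = 1.638 pp.
TFP growth = 4.1 − 2.826 = 1.274%.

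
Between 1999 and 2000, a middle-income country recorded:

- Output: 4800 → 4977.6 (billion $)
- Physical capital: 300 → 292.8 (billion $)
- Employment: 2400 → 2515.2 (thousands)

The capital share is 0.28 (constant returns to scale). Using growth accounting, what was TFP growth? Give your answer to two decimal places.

0.92%

Output growth = (4977.6 − 4800) / 4800 = 3.7%.
Physical capital growth = (292.8 − 300) / 300 = -2.4%.
Employment growth = (2515.2 − 2400) / 2400 = 4.8%.
Labor's share = 1 − 0.28 = 0.72.
Physical capital: 0.28 × (-2.4) = -0.672 pp.
Employment: 0.72 × 4.8 = 3.456 pp.
TFP growth = 3.7 − 2.784 = 0.916%.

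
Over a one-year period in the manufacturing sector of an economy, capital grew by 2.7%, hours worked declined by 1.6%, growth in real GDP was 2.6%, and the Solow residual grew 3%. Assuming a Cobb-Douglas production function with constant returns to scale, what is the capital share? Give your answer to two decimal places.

The capital share is 0.28.

gY = gA + α·gK + (1−α)·gL, so gY − gA − gL = α(gK − gL).
2.6 − 3 + 1.6 = α × (2.7 − (-1.6)).
1.2 = 4.3 α, so α = 0.2791.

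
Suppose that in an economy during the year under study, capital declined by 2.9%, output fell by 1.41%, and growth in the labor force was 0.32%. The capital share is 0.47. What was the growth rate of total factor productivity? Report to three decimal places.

Labor's share = 1 − 0.47 = 0.53.
Capital: 0.47 × (-2.9) = -1.363 pp.
The labor force: 0.53 × 0.32 = 0.1696 pp.
TFP growth = -1.41 + 1.1934 = -0.2166%.

-0.217%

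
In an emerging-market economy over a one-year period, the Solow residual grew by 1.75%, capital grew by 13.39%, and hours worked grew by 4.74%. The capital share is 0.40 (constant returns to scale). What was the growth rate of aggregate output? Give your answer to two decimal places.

9.95%

Labor's share = 1 − 0.4 = 0.6.
Capital: 0.4 × 13.39 = 5.356 pp.
Hours worked: 0.6 × 4.74 = 2.844 pp.
Output growth = 1.75 + 8.2 = 9.95%.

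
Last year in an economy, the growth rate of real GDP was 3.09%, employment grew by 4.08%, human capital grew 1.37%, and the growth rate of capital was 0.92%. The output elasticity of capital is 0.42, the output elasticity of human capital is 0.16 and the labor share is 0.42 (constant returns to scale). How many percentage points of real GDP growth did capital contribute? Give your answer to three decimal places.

0.386 pp

Contribution = share × growth = 0.42 × 0.92 = 0.3864 pp.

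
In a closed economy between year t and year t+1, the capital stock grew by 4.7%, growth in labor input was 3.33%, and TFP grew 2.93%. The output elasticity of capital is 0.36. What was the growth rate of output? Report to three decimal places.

6.753%

Labor's share = 1 − 0.36 = 0.64.
The capital stock: 0.36 × 4.7 = 1.692 pp.
Labor input: 0.64 × 3.33 = 2.1312 pp.
Output growth = 2.93 + 3.8232 = 6.7532%.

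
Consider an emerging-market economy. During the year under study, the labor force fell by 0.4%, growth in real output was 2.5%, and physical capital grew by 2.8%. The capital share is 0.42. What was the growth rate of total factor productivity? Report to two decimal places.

1.56%

Labor's share = 1 − 0.42 = 0.58.
Physical capital: 0.42 × 2.8 = 1.176 pp.
The labor force: 0.58 × (-0.4) = -0.232 pp.
TFP growth = 2.5 − 0.944 = 1.556%.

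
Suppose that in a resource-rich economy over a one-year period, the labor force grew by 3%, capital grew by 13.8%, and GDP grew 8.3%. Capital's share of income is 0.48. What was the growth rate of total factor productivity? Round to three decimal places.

0.116%

Labor's share = 1 − 0.48 = 0.52.
Capital: 0.48 × 13.8 = 6.624 pp.
The labor force: 0.52 × 3 = 1.56 pp.
TFP growth = 8.3 − 8.184 = 0.116%.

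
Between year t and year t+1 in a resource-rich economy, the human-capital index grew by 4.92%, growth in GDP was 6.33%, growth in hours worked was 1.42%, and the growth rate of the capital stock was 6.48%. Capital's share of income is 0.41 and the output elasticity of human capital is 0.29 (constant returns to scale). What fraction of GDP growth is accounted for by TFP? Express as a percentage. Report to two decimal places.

28.76%

Labor's share = 1 − 0.41 − 0.29 = 0.3.
The capital stock: 0.41 × 6.48 = 2.6568 pp.
The human-capital index: 0.29 × 4.92 = 1.4268 pp.
Hours worked: 0.3 × 1.42 = 0.426 pp.
TFP growth = 6.33 − 4.5096 = 1.8204%.
TFP share of growth = 1.8204 / 6.33 × 100 = 28.7583%.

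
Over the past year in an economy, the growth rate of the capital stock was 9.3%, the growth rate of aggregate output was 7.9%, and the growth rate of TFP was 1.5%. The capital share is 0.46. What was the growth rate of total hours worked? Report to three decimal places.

Labor's share = 1 − 0.46 = 0.54.
gY = gA + 0.46×9.3 + 0.54×g.
0.54×g = 7.9 − 1.5 − 4.278 = 2.122.
g = 2.122 / 0.54 = 3.92963%.

Total hours worked growth was 3.930%.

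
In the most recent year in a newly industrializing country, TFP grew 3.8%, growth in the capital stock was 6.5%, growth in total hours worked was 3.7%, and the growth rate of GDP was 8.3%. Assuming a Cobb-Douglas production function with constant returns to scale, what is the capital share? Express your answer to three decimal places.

0.286

gY = gA + α·gK + (1−α)·gL, so gY − gA − gL = α(gK − gL).
8.3 − 3.8 − 3.7 = α × (6.5 − 3.7).
0.8 = 2.8 α, so α = 0.28571.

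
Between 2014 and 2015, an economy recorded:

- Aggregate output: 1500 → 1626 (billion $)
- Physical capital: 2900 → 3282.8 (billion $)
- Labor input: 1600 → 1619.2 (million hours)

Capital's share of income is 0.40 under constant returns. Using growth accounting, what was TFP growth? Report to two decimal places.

Aggregate output growth = (1626 − 1500) / 1500 = 8.4%.
Physical capital growth = (3282.8 − 2900) / 2900 = 13.2%.
Labor input growth = (1619.2 − 1600) / 1600 = 1.2%.
Labor's share = 1 − 0.4 = 0.6.
Physical capital: 0.4 × 13.2 = 5.28 pp.
Labor input: 0.6 × 1.2 = 0.72 pp.
TFP growth = 8.4 − 6 = 2.4%.

2.40%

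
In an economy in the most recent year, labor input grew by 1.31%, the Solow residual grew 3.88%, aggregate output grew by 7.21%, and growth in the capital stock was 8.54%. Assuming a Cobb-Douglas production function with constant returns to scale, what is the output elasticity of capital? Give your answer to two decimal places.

The output elasticity of capital is 0.28.

gY = gA + α·gK + (1−α)·gL, so gY − gA − gL = α(gK − gL).
7.21 − 3.88 − 1.31 = α × (8.54 − 1.31).
2.02 = 7.23 α, so α = 0.2794.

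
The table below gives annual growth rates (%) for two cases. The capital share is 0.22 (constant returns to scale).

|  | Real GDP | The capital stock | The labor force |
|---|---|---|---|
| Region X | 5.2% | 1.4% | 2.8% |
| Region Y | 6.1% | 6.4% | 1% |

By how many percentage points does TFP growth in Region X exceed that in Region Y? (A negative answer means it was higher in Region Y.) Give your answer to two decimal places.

Labor's share = 1 − 0.22 = 0.78.
Region X: TFP = 5.2 − 0.308 − 2.184 = 2.708%.
Region Y: TFP = 6.1 − 1.408 − 0.78 = 3.912%.
Difference = 2.708 − (3.912) = -1.204 pp.

-1.20 percentage points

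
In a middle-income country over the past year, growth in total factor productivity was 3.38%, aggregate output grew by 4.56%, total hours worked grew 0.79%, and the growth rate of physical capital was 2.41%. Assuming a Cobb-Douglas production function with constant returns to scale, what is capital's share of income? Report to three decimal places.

Capital's share of income is 0.241.

gY = gA + α·gK + (1−α)·gL, so gY − gA − gL = α(gK − gL).
4.56 − 3.38 − 0.79 = α × (2.41 − 0.79).
0.39 = 1.62 α, so α = 0.24074.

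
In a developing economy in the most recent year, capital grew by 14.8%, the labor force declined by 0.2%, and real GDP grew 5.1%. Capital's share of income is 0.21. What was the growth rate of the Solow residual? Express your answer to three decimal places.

Labor's share = 1 − 0.21 = 0.79.
Capital: 0.21 × 14.8 = 3.108 pp.
The labor force: 0.79 × (-0.2) = -0.158 pp.
TFP growth = 5.1 − 2.95 = 2.15%.

2.150%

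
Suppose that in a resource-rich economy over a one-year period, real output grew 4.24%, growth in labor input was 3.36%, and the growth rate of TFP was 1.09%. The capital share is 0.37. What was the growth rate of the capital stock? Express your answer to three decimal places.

Labor's share = 1 − 0.37 = 0.63.
gY = gA + 0.63×3.36 + 0.37×g.
0.37×g = 4.24 − 1.09 − 2.1168 = 1.0332.
g = 1.0332 / 0.37 = 2.79243%.

2.792%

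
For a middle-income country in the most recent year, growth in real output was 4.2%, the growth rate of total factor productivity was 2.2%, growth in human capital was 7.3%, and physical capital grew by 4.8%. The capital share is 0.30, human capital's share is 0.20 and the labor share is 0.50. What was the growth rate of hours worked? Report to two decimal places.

Labor's share = 1 − 0.3 − 0.2 = 0.5.
gY = gA + 0.3×4.8 + 0.2×7.3 + 0.5×g.
0.5×g = 4.2 − 2.2 − 2.9 = -0.9.
g = -0.9 / 0.5 = -1.8%.

-1.80%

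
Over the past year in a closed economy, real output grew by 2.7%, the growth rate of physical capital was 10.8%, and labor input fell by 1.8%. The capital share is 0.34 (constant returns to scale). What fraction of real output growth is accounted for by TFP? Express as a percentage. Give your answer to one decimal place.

8.0%

Labor's share = 1 − 0.34 = 0.66.
Physical capital: 0.34 × 10.8 = 3.672 pp.
Labor input: 0.66 × (-1.8) = -1.188 pp.
TFP growth = 2.7 − 2.484 = 0.216%.
TFP share of growth = 0.216 / 2.7 × 100 = 8%.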